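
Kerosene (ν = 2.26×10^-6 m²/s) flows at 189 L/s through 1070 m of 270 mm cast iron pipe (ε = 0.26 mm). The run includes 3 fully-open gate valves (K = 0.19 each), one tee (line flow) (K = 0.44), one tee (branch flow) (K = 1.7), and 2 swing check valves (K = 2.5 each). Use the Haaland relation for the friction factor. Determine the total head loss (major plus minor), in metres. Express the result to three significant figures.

H_L ≈ 48.7 m

V = 4Q/(πD²) = 3.301 m/s; V²/2g = 0.5554 m
Re = 3.94×10^5, ε/D = 9.63×10^-4 → f = 0.02017 (Haaland)
Major: h_f = f(L/D)·V²/2g = 0.02017·3963·0.5554 = 44.39 m
Minor: ΣK = 7.71; h_m = ΣK·V²/2g = 4.282 m
Total H_L = 44.39 + 4.282 = 48.67 m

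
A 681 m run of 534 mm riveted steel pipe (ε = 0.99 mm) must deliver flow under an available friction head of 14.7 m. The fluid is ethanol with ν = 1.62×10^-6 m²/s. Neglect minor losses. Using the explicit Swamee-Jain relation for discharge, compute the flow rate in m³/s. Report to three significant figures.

Q ≈ 0.700 m³/s

Swamee-Jain (Type II): Q = -0.965·√(gD⁵h_f/L)·ln[ε/(3.7D) + √(3.17ν²L/(gD³h_f))]
√(gD⁵h_f/L) = √(9.81·0.534⁵·14.7/681) = 0.09589
ε/(3.7D) = 5.01×10^-4; √(3.17ν²L/(gD³h_f)) = 1.61×10^-5
Q = -0.965·0.09589·ln(5.171×10^-4) = 0.7002 m³/s
Check: V = 3.13 m/s, Re = 1.03×10^6, f = 0.02322, h_f = 14.8 m ≈ 14.7 m ✓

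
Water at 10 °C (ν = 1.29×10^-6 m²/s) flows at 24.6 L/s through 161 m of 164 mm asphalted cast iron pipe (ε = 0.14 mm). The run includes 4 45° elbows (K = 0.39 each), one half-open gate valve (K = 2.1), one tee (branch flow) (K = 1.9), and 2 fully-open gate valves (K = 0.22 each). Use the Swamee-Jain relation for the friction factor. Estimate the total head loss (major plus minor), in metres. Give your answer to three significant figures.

V = 4Q/(πD²) = 1.165 m/s; V²/2g = 0.06912 m
Re = 1.48×10^5, ε/D = 8.54×10^-4 → f = 0.02105 (Swamee-Jain)
Major: h_f = f(L/D)·V²/2g = 0.02105·981.7·0.06912 = 1.429 m
Minor: ΣK = 6.00; h_m = ΣK·V²/2g = 0.4147 m
Total H_L = 1.429 + 0.4147 = 1.843 m

H_L ≈ 1.84 m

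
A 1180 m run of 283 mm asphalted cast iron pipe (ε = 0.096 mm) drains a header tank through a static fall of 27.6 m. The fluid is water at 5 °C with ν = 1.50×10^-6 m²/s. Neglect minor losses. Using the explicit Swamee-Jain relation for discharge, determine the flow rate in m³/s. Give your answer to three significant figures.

Swamee-Jain (Type II): Q = -0.965·√(gD⁵h_f/L)·ln[ε/(3.7D) + √(3.17ν²L/(gD³h_f))]
√(gD⁵h_f/L) = √(9.81·0.283⁵·27.6/1180) = 0.02041
ε/(3.7D) = 9.17×10^-5; √(3.17ν²L/(gD³h_f)) = 3.70×10^-5
Q = -0.965·0.02041·ln(1.287×10^-4) = 0.1764 m³/s
Check: V = 2.80 m/s, Re = 5.29×10^5, f = 0.01662, h_f = 27.8 m ≈ 27.6 m ✓

Q ≈ 0.176 m³/s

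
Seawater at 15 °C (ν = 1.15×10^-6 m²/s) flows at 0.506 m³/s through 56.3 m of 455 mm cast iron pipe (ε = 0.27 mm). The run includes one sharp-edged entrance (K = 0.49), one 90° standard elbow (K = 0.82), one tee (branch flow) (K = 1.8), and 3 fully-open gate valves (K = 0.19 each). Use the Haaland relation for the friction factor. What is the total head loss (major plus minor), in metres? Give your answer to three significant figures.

H_L ≈ 2.90 m

V = 4Q/(πD²) = 3.112 m/s; V²/2g = 0.4936 m
Re = 1.23×10^6, ε/D = 5.93×10^-4 → f = 0.01771 (Haaland)
Major: h_f = f(L/D)·V²/2g = 0.01771·123.7·0.4936 = 1.082 m
Minor: ΣK = 3.68; h_m = ΣK·V²/2g = 1.816 m
Total H_L = 1.082 + 1.816 = 2.898 m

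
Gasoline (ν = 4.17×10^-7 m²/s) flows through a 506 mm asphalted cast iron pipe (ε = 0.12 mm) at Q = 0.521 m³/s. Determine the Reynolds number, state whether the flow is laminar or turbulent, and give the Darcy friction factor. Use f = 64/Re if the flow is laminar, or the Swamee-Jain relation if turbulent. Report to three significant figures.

Re ≈ 3.14×10^6; turbulent; f ≈ 0.0146

V = 4Q/(πD²) = 2.591 m/s
Re = VD/ν = 2.591·0.506/4.17×10^-7 = 3.14×10^6
Re > 4000 → turbulent; ε/D = 2.37×10^-4
Swamee-Jain: f = 0.01458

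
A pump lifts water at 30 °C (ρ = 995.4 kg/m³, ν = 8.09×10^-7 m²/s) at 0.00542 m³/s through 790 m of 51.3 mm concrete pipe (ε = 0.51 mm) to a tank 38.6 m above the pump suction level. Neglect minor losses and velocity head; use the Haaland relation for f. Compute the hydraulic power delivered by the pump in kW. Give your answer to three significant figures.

V = 4Q/(πD²) = 2.622 m/s; Re = 1.66×10^5; ε/D = 0.00994; f = 0.03824
h_f = f(L/D)V²/2g = 206.4 m
Total head H = z + h_f = 38.6 + 206.4 = 245.0 m
P_hyd = ρgQH = 995.4·9.81·0.00542·245.0 = 12.97 kW

P_hyd ≈ 13.0 kW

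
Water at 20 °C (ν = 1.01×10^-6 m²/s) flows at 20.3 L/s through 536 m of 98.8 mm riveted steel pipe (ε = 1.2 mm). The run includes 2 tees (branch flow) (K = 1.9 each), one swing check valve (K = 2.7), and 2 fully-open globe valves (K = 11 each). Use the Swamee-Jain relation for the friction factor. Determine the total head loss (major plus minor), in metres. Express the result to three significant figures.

V = 4Q/(πD²) = 2.648 m/s; V²/2g = 0.3573 m
Re = 2.59×10^5, ε/D = 0.0121 → f = 0.04086 (Swamee-Jain)
Major: h_f = f(L/D)·V²/2g = 0.04086·5425·0.3573 = 79.20 m
Minor: ΣK = 28.5; h_m = ΣK·V²/2g = 10.18 m
Total H_L = 79.20 + 10.18 = 89.39 m

H_L ≈ 89.4 m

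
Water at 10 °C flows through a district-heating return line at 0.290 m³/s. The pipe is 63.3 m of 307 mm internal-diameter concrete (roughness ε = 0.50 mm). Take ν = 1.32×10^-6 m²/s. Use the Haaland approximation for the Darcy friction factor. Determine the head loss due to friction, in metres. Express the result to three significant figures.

V = 4Q/(πD²) = 4·0.290/(π·0.307²) = 3.918 m/s
Re = VD/ν = 3.918·0.307/1.32×10^-6 = 9.11×10^5 → turbulent
ε/D = 0.50/307 = 0.00163
Haaland: f = 0.02244
h_f = f(L/D)V²/(2g) = 0.02244·(63.3/0.307)·3.918²/(2·9.81) = 3.620 m

h_f ≈ 3.62 m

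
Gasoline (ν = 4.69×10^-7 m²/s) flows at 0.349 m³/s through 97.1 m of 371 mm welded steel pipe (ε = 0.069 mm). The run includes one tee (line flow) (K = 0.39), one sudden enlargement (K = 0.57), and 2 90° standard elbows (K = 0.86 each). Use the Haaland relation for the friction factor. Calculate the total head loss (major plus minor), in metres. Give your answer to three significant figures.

V = 4Q/(πD²) = 3.228 m/s; V²/2g = 0.5312 m
Re = 2.55×10^6, ε/D = 1.86×10^-4 → f = 0.01393 (Haaland)
Major: h_f = f(L/D)·V²/2g = 0.01393·261.7·0.5312 = 1.937 m
Minor: ΣK = 2.68; h_m = ΣK·V²/2g = 1.424 m
Total H_L = 1.937 + 1.424 = 3.360 m

H_L ≈ 3.36 m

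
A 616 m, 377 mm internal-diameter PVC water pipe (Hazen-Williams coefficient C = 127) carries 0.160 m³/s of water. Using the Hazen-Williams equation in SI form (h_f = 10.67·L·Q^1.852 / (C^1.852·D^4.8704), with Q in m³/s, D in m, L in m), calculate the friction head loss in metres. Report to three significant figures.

h_f = 10.67·616·0.160^1.852 / (127^1.852·0.377^4.8704) = 3.243 m

h_f ≈ 3.24 m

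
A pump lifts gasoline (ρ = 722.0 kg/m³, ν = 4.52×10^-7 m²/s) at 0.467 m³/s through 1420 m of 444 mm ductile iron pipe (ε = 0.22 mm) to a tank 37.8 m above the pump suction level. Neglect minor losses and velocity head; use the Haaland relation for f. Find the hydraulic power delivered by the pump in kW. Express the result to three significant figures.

P_hyd ≈ 208 kW

V = 4Q/(πD²) = 3.016 m/s; Re = 2.96×10^6; ε/D = 4.95×10^-4; f = 0.01685
h_f = f(L/D)V²/2g = 24.99 m
Total head H = z + h_f = 37.8 + 24.99 = 62.79 m
P_hyd = ρgQH = 722.0·9.81·0.467·62.79 = 207.7 kW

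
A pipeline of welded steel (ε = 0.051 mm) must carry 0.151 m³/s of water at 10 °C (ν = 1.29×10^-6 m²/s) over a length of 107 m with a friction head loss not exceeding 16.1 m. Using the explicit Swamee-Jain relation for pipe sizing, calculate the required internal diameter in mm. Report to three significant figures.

Swamee-Jain (Type III): D = 0.66·[ε^1.25·(LQ²/(gh_f))^4.75 + ν·Q^9.4·(L/(gh_f))^5.2]^0.04
LQ²/(gh_f) = 0.01545; L/(gh_f) = 0.6775
Term 1 = ε^1.25·(…)^4.75 = 1.08×10^-14; Term 2 = ν·Q^9.4·(…)^5.2 = 3.26×10^-15
D = 0.66·(1.08×10^-14 + 3.26×10^-15)^0.04 = 0.1842 m = 184 mm
Check: V = 5.66 m/s, Re = 8.09×10^5, f = 0.01571, h_f = 14.9 m ≈ 16.1 m ✓

D ≈ 184 mm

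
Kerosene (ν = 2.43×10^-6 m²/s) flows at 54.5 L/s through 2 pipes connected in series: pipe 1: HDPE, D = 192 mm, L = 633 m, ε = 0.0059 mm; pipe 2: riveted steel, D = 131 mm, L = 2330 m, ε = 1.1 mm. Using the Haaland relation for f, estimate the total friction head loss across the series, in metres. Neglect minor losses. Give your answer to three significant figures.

Pipe 1: V = 1.882 m/s, Re = 1.49×10^5, ε/D = 3.07×10^-5, f = 0.01660, h_1 = f(L/D)V²/2g = 9.881 m
Pipe 2: V = 4.044 m/s, Re = 2.18×10^5, ε/D = 0.00840, f = 0.03612, h_2 = f(L/D)V²/2g = 535.3 m
Series → Q common, losses add: H = Σh = 545.2 m

H ≈ 545 m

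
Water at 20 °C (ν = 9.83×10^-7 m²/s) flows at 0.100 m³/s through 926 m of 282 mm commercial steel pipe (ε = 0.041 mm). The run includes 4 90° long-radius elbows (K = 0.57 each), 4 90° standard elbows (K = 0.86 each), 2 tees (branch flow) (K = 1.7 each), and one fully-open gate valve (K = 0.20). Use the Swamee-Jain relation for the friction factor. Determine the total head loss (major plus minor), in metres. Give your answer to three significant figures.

H_L ≈ 7.70 m

V = 4Q/(πD²) = 1.601 m/s; V²/2g = 0.1307 m
Re = 4.59×10^5, ε/D = 1.45×10^-4 → f = 0.01510 (Swamee-Jain)
Major: h_f = f(L/D)·V²/2g = 0.01510·3284·0.1307 = 6.478 m
Minor: ΣK = 9.32; h_m = ΣK·V²/2g = 1.218 m
Total H_L = 6.478 + 1.218 = 7.696 m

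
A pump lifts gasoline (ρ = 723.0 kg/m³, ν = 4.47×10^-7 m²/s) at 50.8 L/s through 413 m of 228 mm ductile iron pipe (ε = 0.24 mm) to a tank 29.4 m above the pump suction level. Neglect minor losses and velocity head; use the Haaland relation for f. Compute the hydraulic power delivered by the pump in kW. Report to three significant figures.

P_hyd ≈ 11.6 kW

V = 4Q/(πD²) = 1.244 m/s; Re = 6.35×10^5; ε/D = 0.00105; f = 0.02032
h_f = f(L/D)V²/2g = 2.905 m
Total head H = z + h_f = 29.4 + 2.905 = 32.30 m
P_hyd = ρgQH = 723.0·9.81·0.0508·32.30 = 11.64 kW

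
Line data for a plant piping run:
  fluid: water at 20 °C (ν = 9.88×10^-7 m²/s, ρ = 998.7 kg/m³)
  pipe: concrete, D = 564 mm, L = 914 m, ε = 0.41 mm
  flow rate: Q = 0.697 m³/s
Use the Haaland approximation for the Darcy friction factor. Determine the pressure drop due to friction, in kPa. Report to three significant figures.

V = 4Q/(πD²) = 4·0.697/(π·0.564²) = 2.790 m/s
Re = VD/ν = 2.790·0.564/9.88×10^-7 = 1.59×10^6 → turbulent
ε/D = 0.41/564 = 7.27×10^-4
Haaland: f = 0.01845
h_f = f(L/D)V²/(2g) = 0.01845·(914/0.564)·2.790²/(2·9.81) = 11.86 m
Δp = ρg·h_f = 998.7·9.81·11.86 = 116.2 kPa

Δp ≈ 116 kPa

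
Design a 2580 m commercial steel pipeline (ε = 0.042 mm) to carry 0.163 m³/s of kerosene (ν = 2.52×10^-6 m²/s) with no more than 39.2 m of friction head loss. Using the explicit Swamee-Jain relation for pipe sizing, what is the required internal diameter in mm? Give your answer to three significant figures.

D ≈ 301 mm

Swamee-Jain (Type III): D = 0.66·[ε^1.25·(LQ²/(gh_f))^4.75 + ν·Q^9.4·(L/(gh_f))^5.2]^0.04
LQ²/(gh_f) = 0.1783; L/(gh_f) = 6.709
Term 1 = ε^1.25·(…)^4.75 = 9.36×10^-10; Term 2 = ν·Q^9.4·(…)^5.2 = 1.97×10^-9
D = 0.66·(9.36×10^-10 + 1.97×10^-9)^0.04 = 0.3007 m = 301 mm
Check: V = 2.30 m/s, Re = 2.74×10^5, f = 0.01599, h_f = 36.9 m ≈ 39.2 m ✓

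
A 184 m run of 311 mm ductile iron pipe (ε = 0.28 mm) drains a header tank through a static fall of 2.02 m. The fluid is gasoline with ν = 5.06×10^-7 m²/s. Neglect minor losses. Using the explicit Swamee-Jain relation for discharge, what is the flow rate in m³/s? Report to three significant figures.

Swamee-Jain (Type II): Q = -0.965·√(gD⁵h_f/L)·ln[ε/(3.7D) + √(3.17ν²L/(gD³h_f))]
√(gD⁵h_f/L) = √(9.81·0.311⁵·2.02/184) = 0.01770
ε/(3.7D) = 2.43×10^-4; √(3.17ν²L/(gD³h_f)) = 1.58×10^-5
Q = -0.965·0.01770·ln(2.592×10^-4) = 0.1411 m³/s
Check: V = 1.86 m/s, Re = 1.14×10^6, f = 0.01952, h_f = 2.03 m ≈ 2.02 m ✓

Q ≈ 0.141 m³/s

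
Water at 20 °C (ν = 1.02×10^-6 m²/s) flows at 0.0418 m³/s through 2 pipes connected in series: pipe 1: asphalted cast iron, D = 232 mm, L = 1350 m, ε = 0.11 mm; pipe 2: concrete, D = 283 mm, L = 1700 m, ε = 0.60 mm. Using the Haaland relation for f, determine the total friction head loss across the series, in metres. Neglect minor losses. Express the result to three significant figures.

H ≈ 8.64 m

Pipe 1: V = 0.9888 m/s, Re = 2.25×10^5, ε/D = 4.74×10^-4, f = 0.01831, h_1 = f(L/D)V²/2g = 5.311 m
Pipe 2: V = 0.6645 m/s, Re = 1.84×10^5, ε/D = 0.00212, f = 0.02465, h_2 = f(L/D)V²/2g = 3.333 m
Series → Q common, losses add: H = Σh = 8.644 m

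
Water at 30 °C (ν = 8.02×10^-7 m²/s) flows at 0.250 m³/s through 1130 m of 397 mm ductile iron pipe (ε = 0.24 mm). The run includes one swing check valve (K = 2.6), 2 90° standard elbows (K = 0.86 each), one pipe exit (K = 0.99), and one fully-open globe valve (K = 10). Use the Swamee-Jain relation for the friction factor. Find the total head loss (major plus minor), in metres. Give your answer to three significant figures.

V = 4Q/(πD²) = 2.020 m/s; V²/2g = 0.2079 m
Re = 1.00×10^6, ε/D = 6.05×10^-4 → f = 0.01797 (Swamee-Jain)
Major: h_f = f(L/D)·V²/2g = 0.01797·2846·0.2079 = 10.63 m
Minor: ΣK = 15.3; h_m = ΣK·V²/2g = 3.183 m
Total H_L = 10.63 + 3.183 = 13.82 m

H_L ≈ 13.8 m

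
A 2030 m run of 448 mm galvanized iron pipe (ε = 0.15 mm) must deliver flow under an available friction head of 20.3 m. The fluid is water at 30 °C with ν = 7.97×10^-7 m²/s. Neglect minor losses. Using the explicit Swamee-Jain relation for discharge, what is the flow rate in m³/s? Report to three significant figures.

Q ≈ 0.372 m³/s

Swamee-Jain (Type II): Q = -0.965·√(gD⁵h_f/L)·ln[ε/(3.7D) + √(3.17ν²L/(gD³h_f))]
√(gD⁵h_f/L) = √(9.81·0.448⁵·20.3/2030) = 0.04208
ε/(3.7D) = 9.05×10^-5; √(3.17ν²L/(gD³h_f)) = 1.51×10^-5
Q = -0.965·0.04208·ln(1.056×10^-4) = 0.3718 m³/s
Check: V = 2.36 m/s, Re = 1.33×10^6, f = 0.01590, h_f = 20.4 m ≈ 20.3 m ✓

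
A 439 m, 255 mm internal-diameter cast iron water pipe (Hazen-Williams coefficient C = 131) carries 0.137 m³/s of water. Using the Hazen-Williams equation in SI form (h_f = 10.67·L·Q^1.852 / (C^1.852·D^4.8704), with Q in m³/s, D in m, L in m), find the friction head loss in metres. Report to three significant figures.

h_f ≈ 11.0 m

h_f = 10.67·439·0.137^1.852 / (131^1.852·0.255^4.8704) = 10.99 m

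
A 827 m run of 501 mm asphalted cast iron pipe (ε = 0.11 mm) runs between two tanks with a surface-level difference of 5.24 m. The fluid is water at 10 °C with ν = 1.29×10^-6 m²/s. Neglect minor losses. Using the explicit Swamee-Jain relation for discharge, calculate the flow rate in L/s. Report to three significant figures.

Q ≈ 400 L/s

Swamee-Jain (Type II): Q = -0.965·√(gD⁵h_f/L)·ln[ε/(3.7D) + √(3.17ν²L/(gD³h_f))]
√(gD⁵h_f/L) = √(9.81·0.501⁵·5.24/827) = 0.04429
ε/(3.7D) = 5.93×10^-5; √(3.17ν²L/(gD³h_f)) = 2.60×10^-5
Q = -0.965·0.04429·ln(8.532×10^-5) = 0.4005 m³/s
Check: V = 2.03 m/s, Re = 7.89×10^5, f = 0.01519, h_f = 5.27 m ≈ 5.24 m ✓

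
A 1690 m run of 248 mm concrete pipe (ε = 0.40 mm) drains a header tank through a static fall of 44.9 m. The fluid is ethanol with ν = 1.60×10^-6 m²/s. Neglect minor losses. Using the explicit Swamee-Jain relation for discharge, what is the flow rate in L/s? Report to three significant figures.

Swamee-Jain (Type II): Q = -0.965·√(gD⁵h_f/L)·ln[ε/(3.7D) + √(3.17ν²L/(gD³h_f))]
√(gD⁵h_f/L) = √(9.81·0.248⁵·44.9/1690) = 0.01564
ε/(3.7D) = 4.36×10^-4; √(3.17ν²L/(gD³h_f)) = 4.52×10^-5
Q = -0.965·0.01564·ln(4.811×10^-4) = 0.1153 m³/s
Check: V = 2.39 m/s, Re = 3.70×10^5, f = 0.02284, h_f = 45.2 m ≈ 44.9 m ✓

Q ≈ 115 L/s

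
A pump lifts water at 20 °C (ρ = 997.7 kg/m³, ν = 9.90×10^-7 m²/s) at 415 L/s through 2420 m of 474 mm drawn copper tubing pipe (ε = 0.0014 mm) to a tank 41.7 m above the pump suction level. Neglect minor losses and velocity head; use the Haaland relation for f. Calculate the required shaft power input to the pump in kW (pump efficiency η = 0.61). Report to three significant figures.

V = 4Q/(πD²) = 2.352 m/s; Re = 1.13×10^6; ε/D = 2.95×10^-6; f = 0.01141
h_f = f(L/D)V²/2g = 16.42 m
Total head H = z + h_f = 41.7 + 16.42 = 58.12 m
P_hyd = ρgQH = 997.7·9.81·0.415·58.12 = 236.1 kW
P_shaft = P_hyd/η = 236.1/0.61 = 387.0 kW

P_shaft ≈ 387 kW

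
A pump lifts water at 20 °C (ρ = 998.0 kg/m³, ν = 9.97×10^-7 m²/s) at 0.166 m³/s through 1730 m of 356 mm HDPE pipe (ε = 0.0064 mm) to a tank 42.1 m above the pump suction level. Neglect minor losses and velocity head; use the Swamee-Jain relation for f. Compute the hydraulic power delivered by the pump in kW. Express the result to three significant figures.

P_hyd ≈ 83.0 kW

V = 4Q/(πD²) = 1.668 m/s; Re = 5.95×10^5; ε/D = 1.80×10^-5; f = 0.01301
h_f = f(L/D)V²/2g = 8.960 m
Total head H = z + h_f = 42.1 + 8.960 = 51.06 m
P_hyd = ρgQH = 998.0·9.81·0.166·51.06 = 82.98 kW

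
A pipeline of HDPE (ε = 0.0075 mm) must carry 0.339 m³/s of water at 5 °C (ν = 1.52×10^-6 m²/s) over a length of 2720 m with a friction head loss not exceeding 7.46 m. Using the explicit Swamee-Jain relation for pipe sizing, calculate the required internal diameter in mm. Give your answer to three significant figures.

D ≈ 546 mm

Swamee-Jain (Type III): D = 0.66·[ε^1.25·(LQ²/(gh_f))^4.75 + ν·Q^9.4·(L/(gh_f))^5.2]^0.04
LQ²/(gh_f) = 4.271; L/(gh_f) = 37.17
Term 1 = ε^1.25·(…)^4.75 = 3.88×10^-4; Term 2 = ν·Q^9.4·(…)^5.2 = 0.00852
D = 0.66·(3.88×10^-4 + 0.00852)^0.04 = 0.5464 m = 546 mm
Check: V = 1.45 m/s, Re = 5.20×10^5, f = 0.01323, h_f = 7.01 m ≈ 7.46 m ✓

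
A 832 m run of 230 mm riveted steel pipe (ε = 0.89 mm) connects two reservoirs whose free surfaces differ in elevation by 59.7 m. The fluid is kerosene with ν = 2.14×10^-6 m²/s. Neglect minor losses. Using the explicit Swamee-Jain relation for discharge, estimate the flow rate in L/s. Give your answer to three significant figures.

Swamee-Jain (Type II): Q = -0.965·√(gD⁵h_f/L)·ln[ε/(3.7D) + √(3.17ν²L/(gD³h_f))]
√(gD⁵h_f/L) = √(9.81·0.230⁵·59.7/832) = 0.02129
ε/(3.7D) = 0.00105; √(3.17ν²L/(gD³h_f)) = 4.12×10^-5
Q = -0.965·0.02129·ln(0.001087) = 0.1402 m³/s
Check: V = 3.37 m/s, Re = 3.63×10^5, f = 0.02858, h_f = 60.0 m ≈ 59.7 m ✓

Q ≈ 140 L/s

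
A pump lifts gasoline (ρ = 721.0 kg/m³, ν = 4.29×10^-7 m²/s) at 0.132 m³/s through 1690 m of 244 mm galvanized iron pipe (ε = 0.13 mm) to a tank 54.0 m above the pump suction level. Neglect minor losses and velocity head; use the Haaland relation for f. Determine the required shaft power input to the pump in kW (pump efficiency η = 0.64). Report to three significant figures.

P_shaft ≈ 150 kW

V = 4Q/(πD²) = 2.823 m/s; Re = 1.61×10^6; ε/D = 5.33×10^-4; f = 0.01724
h_f = f(L/D)V²/2g = 48.50 m
Total head H = z + h_f = 54.0 + 48.50 = 102.5 m
P_hyd = ρgQH = 721.0·9.81·0.132·102.5 = 95.70 kW
P_shaft = P_hyd/η = 95.70/0.64 = 149.5 kW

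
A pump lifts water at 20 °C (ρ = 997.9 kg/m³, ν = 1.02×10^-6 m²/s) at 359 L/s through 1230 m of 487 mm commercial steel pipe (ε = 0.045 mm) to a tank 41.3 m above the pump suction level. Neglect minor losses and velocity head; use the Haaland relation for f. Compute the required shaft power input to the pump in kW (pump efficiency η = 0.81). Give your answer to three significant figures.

P_shaft ≈ 207 kW

V = 4Q/(πD²) = 1.927 m/s; Re = 9.20×10^5; ε/D = 9.24×10^-5; f = 0.01331
h_f = f(L/D)V²/2g = 6.363 m
Total head H = z + h_f = 41.3 + 6.363 = 47.66 m
P_hyd = ρgQH = 997.9·9.81·0.359·47.66 = 167.5 kW
P_shaft = P_hyd/η = 167.5/0.81 = 206.8 kW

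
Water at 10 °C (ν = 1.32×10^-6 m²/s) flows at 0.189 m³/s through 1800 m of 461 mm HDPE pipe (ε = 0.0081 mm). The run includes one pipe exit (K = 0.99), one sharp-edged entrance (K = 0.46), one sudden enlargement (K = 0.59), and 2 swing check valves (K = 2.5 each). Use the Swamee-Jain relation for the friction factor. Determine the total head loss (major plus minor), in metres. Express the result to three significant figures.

H_L ≈ 4.01 m

V = 4Q/(πD²) = 1.132 m/s; V²/2g = 0.06535 m
Re = 3.95×10^5, ε/D = 1.76×10^-5 → f = 0.01390 (Swamee-Jain)
Major: h_f = f(L/D)·V²/2g = 0.01390·3905·0.06535 = 3.547 m
Minor: ΣK = 7.04; h_m = ΣK·V²/2g = 0.4601 m
Total H_L = 3.547 + 0.4601 = 4.007 m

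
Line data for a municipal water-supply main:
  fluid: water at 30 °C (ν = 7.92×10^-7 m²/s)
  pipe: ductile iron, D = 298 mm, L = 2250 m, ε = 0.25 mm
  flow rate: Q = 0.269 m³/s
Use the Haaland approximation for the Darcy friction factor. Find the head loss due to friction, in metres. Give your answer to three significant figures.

h_f ≈ 109 m

V = 4Q/(πD²) = 4·0.269/(π·0.298²) = 3.857 m/s
Re = VD/ν = 3.857·0.298/7.92×10^-7 = 1.45×10^6 → turbulent
ε/D = 0.25/298 = 8.39×10^-4
Haaland: f = 0.01907
h_f = f(L/D)V²/(2g) = 0.01907·(2250/0.298)·3.857²/(2·9.81) = 109.2 m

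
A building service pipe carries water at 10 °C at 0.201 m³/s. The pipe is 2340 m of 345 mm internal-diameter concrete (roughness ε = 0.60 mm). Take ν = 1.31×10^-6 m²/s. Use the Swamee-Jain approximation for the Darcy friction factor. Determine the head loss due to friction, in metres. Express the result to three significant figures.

V = 4Q/(πD²) = 4·0.201/(π·0.345²) = 2.150 m/s
Re = VD/ν = 2.150·0.345/1.31×10^-6 = 5.66×10^5 → turbulent
ε/D = 0.60/345 = 0.00174
Swamee-Jain: f = 0.02304
h_f = f(L/D)V²/(2g) = 0.02304·(2340/0.345)·2.150²/(2·9.81) = 36.82 m

h_f ≈ 36.8 m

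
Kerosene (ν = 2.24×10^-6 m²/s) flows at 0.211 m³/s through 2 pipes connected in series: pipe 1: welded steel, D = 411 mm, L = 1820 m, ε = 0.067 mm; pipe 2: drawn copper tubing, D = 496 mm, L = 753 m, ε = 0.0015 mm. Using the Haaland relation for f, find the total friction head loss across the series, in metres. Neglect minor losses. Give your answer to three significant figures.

H ≈ 10.4 m

Pipe 1: V = 1.590 m/s, Re = 2.92×10^5, ε/D = 1.63×10^-4, f = 0.01582, h_1 = f(L/D)V²/2g = 9.030 m
Pipe 2: V = 1.092 m/s, Re = 2.42×10^5, ε/D = 3.02×10^-6, f = 0.01496, h_2 = f(L/D)V²/2g = 1.381 m
Series → Q common, losses add: H = Σh = 10.41 m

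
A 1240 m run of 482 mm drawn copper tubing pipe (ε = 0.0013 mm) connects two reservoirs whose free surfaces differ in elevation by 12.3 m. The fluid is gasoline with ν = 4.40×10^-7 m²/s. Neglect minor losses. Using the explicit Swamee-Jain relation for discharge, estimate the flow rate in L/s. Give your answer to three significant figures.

Q ≈ 568 L/s

Swamee-Jain (Type II): Q = -0.965·√(gD⁵h_f/L)·ln[ε/(3.7D) + √(3.17ν²L/(gD³h_f))]
√(gD⁵h_f/L) = √(9.81·0.482⁵·12.3/1240) = 0.05031
ε/(3.7D) = 7.29×10^-7; √(3.17ν²L/(gD³h_f)) = 7.50×10^-6
Q = -0.965·0.05031·ln(8.234×10^-6) = 0.5684 m³/s
Check: V = 3.12 m/s, Re = 3.41×10^6, f = 0.009684, h_f = 12.3 m ≈ 12.3 m ✓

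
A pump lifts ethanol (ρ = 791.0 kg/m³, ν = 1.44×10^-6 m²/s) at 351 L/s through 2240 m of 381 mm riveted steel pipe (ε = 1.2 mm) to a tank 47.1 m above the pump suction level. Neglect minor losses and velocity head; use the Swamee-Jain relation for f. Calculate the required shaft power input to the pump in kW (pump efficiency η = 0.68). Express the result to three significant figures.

P_shaft ≈ 493 kW

V = 4Q/(πD²) = 3.079 m/s; Re = 8.15×10^5; ε/D = 0.00315; f = 0.02677
h_f = f(L/D)V²/2g = 76.02 m
Total head H = z + h_f = 47.1 + 76.02 = 123.1 m
P_hyd = ρgQH = 791.0·9.81·0.351·123.1 = 335.3 kW
P_shaft = P_hyd/η = 335.3/0.68 = 493.2 kW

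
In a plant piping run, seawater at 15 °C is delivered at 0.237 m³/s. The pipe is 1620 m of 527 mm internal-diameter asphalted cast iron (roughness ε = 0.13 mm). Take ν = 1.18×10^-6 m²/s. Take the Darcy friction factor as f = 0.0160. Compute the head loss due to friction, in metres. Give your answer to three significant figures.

h_f ≈ 2.96 m

V = 4Q/(πD²) = 4·0.237/(π·0.527²) = 1.087 m/s
h_f = f(L/D)V²/(2g) = 0.01600·(1620/0.527)·1.087²/(2·9.81) = 2.959 m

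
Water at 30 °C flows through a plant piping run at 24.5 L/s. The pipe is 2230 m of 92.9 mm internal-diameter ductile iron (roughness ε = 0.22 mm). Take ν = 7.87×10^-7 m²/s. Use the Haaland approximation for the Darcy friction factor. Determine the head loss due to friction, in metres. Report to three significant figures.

V = 4Q/(πD²) = 4·0.0245/(π·0.0929²) = 3.614 m/s
Re = VD/ν = 3.614·0.0929/7.87×10^-7 = 4.27×10^5 → turbulent
ε/D = 0.22/92.9 = 0.00237
Haaland: f = 0.02489
h_f = f(L/D)V²/(2g) = 0.02489·(2230/0.0929)·3.614²/(2·9.81) = 397.9 m

h_f ≈ 398 m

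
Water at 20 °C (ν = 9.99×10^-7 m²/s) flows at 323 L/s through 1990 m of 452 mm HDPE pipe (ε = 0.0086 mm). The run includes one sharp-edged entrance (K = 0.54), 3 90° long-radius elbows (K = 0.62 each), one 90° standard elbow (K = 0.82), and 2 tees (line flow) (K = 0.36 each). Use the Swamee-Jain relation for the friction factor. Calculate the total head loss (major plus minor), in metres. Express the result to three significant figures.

H_L ≈ 11.9 m

V = 4Q/(πD²) = 2.013 m/s; V²/2g = 0.2065 m
Re = 9.11×10^5, ε/D = 1.90×10^-5 → f = 0.01222 (Swamee-Jain)
Major: h_f = f(L/D)·V²/2g = 0.01222·4403·0.2065 = 11.11 m
Minor: ΣK = 3.94; h_m = ΣK·V²/2g = 0.8137 m
Total H_L = 11.11 + 0.8137 = 11.93 m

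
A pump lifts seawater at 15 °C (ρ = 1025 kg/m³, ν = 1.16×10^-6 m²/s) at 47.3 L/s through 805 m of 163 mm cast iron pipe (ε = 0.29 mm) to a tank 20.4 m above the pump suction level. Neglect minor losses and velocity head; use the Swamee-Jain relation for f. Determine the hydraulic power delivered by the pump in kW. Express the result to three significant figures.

V = 4Q/(πD²) = 2.267 m/s; Re = 3.19×10^5; ε/D = 0.00178; f = 0.02347
h_f = f(L/D)V²/2g = 30.35 m
Total head H = z + h_f = 20.4 + 30.35 = 50.75 m
P_hyd = ρgQH = 1025·9.81·0.0473·50.75 = 24.14 kW

P_hyd ≈ 24.1 kW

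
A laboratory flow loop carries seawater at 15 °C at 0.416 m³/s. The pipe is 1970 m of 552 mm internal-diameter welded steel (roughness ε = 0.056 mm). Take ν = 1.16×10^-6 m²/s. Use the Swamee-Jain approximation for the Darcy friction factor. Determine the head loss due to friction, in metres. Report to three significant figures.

V = 4Q/(πD²) = 4·0.416/(π·0.552²) = 1.738 m/s
Re = VD/ν = 1.738·0.552/1.16×10^-6 = 8.27×10^5 → turbulent
ε/D = 0.056/552 = 1.01×10^-4
Swamee-Jain: f = 0.01375
h_f = f(L/D)V²/(2g) = 0.01375·(1970/0.552)·1.738²/(2·9.81) = 7.560 m

h_f ≈ 7.56 m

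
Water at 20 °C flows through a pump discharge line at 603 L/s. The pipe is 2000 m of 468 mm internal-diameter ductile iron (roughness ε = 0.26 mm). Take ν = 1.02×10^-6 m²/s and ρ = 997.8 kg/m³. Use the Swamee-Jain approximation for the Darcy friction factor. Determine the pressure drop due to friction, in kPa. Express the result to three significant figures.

V = 4Q/(πD²) = 4·0.603/(π·0.468²) = 3.505 m/s
Re = VD/ν = 3.505·0.468/1.02×10^-6 = 1.61×10^6 → turbulent
ε/D = 0.26/468 = 5.56×10^-4
Swamee-Jain: f = 0.01747
h_f = f(L/D)V²/(2g) = 0.01747·(2000/0.468)·3.505²/(2·9.81) = 46.77 m
Δp = ρg·h_f = 997.8·9.81·46.77 = 457.8 kPa

Δp ≈ 458 kPa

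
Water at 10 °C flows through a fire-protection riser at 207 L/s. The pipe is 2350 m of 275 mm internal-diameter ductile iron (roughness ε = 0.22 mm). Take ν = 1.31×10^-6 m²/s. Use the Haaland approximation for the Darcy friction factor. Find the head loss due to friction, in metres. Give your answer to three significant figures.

V = 4Q/(πD²) = 4·0.207/(π·0.275²) = 3.485 m/s
Re = VD/ν = 3.485·0.275/1.31×10^-6 = 7.32×10^5 → turbulent
ε/D = 0.22/275 = 8.00×10^-4
Haaland: f = 0.01907
h_f = f(L/D)V²/(2g) = 0.01907·(2350/0.275)·3.485²/(2·9.81) = 100.9 m

h_f ≈ 101 m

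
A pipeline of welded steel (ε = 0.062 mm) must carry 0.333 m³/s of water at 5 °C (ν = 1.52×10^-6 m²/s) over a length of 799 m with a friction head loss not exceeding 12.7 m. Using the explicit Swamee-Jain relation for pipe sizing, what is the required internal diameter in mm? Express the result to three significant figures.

Swamee-Jain (Type III): D = 0.66·[ε^1.25·(LQ²/(gh_f))^4.75 + ν·Q^9.4·(L/(gh_f))^5.2]^0.04
LQ²/(gh_f) = 0.7112; L/(gh_f) = 6.413
Term 1 = ε^1.25·(…)^4.75 = 1.09×10^-6; Term 2 = ν·Q^9.4·(…)^5.2 = 7.76×10^-7
D = 0.66·(1.09×10^-6 + 7.76×10^-7)^0.04 = 0.3894 m = 389 mm
Check: V = 2.80 m/s, Re = 7.16×10^5, f = 0.01465, h_f = 12.0 m ≈ 12.7 m ✓

D ≈ 389 mm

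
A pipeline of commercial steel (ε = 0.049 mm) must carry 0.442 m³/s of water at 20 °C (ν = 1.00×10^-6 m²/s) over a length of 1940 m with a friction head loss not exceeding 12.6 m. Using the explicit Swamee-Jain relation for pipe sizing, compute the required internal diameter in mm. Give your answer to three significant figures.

D ≈ 510 mm

Swamee-Jain (Type III): D = 0.66·[ε^1.25·(LQ²/(gh_f))^4.75 + ν·Q^9.4·(L/(gh_f))^5.2]^0.04
LQ²/(gh_f) = 3.066; L/(gh_f) = 15.70
Term 1 = ε^1.25·(…)^4.75 = 8.40×10^-4; Term 2 = ν·Q^9.4·(…)^5.2 = 7.67×10^-4
D = 0.66·(8.40×10^-4 + 7.67×10^-4)^0.04 = 0.5103 m = 510 mm
Check: V = 2.16 m/s, Re = 1.10×10^6, f = 0.01334, h_f = 12.1 m ≈ 12.6 m ✓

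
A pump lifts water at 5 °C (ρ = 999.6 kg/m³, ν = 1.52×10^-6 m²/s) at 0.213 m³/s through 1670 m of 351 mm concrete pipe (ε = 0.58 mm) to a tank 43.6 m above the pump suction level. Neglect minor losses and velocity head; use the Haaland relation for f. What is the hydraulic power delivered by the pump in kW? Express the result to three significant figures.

V = 4Q/(πD²) = 2.201 m/s; Re = 5.08×10^5; ε/D = 0.00165; f = 0.02268
h_f = f(L/D)V²/2g = 26.65 m
Total head H = z + h_f = 43.6 + 26.65 = 70.25 m
P_hyd = ρgQH = 999.6·9.81·0.213·70.25 = 146.7 kW

P_hyd ≈ 147 kW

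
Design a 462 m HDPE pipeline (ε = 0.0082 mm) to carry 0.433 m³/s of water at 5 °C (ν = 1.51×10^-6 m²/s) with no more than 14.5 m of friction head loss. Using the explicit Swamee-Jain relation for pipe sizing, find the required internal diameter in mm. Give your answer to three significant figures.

D ≈ 362 mm

Swamee-Jain (Type III): D = 0.66·[ε^1.25·(LQ²/(gh_f))^4.75 + ν·Q^9.4·(L/(gh_f))^5.2]^0.04
LQ²/(gh_f) = 0.6089; L/(gh_f) = 3.248
Term 1 = ε^1.25·(…)^4.75 = 4.16×10^-8; Term 2 = ν·Q^9.4·(…)^5.2 = 2.64×10^-7
D = 0.66·(4.16×10^-8 + 2.64×10^-7)^0.04 = 0.3622 m = 362 mm
Check: V = 4.20 m/s, Re = 1.01×10^6, f = 0.01213, h_f = 13.9 m ≈ 14.5 m ✓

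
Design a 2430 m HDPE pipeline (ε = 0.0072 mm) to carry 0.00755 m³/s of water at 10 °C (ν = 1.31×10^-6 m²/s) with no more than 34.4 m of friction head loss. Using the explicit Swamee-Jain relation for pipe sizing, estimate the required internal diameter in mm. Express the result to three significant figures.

D ≈ 92.4 mm

Swamee-Jain (Type III): D = 0.66·[ε^1.25·(LQ²/(gh_f))^4.75 + ν·Q^9.4·(L/(gh_f))^5.2]^0.04
LQ²/(gh_f) = 4.105×10^-4; L/(gh_f) = 7.201
Term 1 = ε^1.25·(…)^4.75 = 3.05×10^-23; Term 2 = ν·Q^9.4·(…)^5.2 = 4.25×10^-22
D = 0.66·(3.05×10^-23 + 4.25×10^-22)^0.04 = 0.09244 m = 92.4 mm
Check: V = 1.12 m/s, Re = 7.94×10^4, f = 0.01917, h_f = 32.5 m ≈ 34.4 m ✓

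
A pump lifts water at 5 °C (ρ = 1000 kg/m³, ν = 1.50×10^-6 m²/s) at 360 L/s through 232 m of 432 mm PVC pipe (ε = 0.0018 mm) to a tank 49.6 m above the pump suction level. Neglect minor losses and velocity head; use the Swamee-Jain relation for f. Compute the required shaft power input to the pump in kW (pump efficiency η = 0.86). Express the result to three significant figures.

V = 4Q/(πD²) = 2.456 m/s; Re = 7.07×10^5; ε/D = 4.17×10^-6; f = 0.01240
h_f = f(L/D)V²/2g = 2.047 m
Total head H = z + h_f = 49.6 + 2.047 = 51.65 m
P_hyd = ρgQH = 1000·9.81·0.360·51.65 = 182.4 kW
P_shaft = P_hyd/η = 182.4/0.86 = 212.1 kW

P_shaft ≈ 212 kW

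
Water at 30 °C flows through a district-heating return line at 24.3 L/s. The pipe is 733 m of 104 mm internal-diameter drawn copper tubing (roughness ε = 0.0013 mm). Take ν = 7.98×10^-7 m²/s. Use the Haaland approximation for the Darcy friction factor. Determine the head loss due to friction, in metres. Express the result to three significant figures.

V = 4Q/(πD²) = 4·0.0243/(π·0.104²) = 2.861 m/s
Re = VD/ν = 2.861·0.104/7.98×10^-7 = 3.73×10^5 → turbulent
ε/D = 0.0013/104 = 1.25×10^-5
Haaland: f = 0.01389
h_f = f(L/D)V²/(2g) = 0.01389·(733/0.104)·2.861²/(2·9.81) = 40.84 m

h_f ≈ 40.8 m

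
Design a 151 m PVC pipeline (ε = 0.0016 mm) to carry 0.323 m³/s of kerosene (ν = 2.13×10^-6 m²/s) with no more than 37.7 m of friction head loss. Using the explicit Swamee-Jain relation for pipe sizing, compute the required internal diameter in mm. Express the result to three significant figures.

D ≈ 213 mm

Swamee-Jain (Type III): D = 0.66·[ε^1.25·(LQ²/(gh_f))^4.75 + ν·Q^9.4·(L/(gh_f))^5.2]^0.04
LQ²/(gh_f) = 0.04260; L/(gh_f) = 0.4083
Term 1 = ε^1.25·(…)^4.75 = 1.76×10^-14; Term 2 = ν·Q^9.4·(…)^5.2 = 4.92×10^-13
D = 0.66·(1.76×10^-14 + 4.92×10^-13)^0.04 = 0.2127 m = 213 mm
Check: V = 9.09 m/s, Re = 9.08×10^5, f = 0.01197, h_f = 35.8 m ≈ 37.7 m ✓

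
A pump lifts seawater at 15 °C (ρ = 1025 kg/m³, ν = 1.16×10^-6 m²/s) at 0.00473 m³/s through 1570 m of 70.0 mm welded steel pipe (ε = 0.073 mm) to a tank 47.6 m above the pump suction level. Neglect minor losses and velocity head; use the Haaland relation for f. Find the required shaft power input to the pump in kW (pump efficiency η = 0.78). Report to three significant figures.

P_shaft ≈ 5.30 kW

V = 4Q/(πD²) = 1.229 m/s; Re = 7.42×10^4; ε/D = 0.00104; f = 0.02276
h_f = f(L/D)V²/2g = 39.30 m
Total head H = z + h_f = 47.6 + 39.30 = 86.90 m
P_hyd = ρgQH = 1025·9.81·0.00473·86.90 = 4.133 kW
P_shaft = P_hyd/η = 4.133/0.78 = 5.299 kW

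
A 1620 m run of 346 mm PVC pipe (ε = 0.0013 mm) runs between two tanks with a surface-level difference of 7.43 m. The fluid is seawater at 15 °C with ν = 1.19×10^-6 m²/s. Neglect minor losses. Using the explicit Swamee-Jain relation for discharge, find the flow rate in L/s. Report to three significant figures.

Q ≈ 143 L/s

Swamee-Jain (Type II): Q = -0.965·√(gD⁵h_f/L)·ln[ε/(3.7D) + √(3.17ν²L/(gD³h_f))]
√(gD⁵h_f/L) = √(9.81·0.346⁵·7.43/1620) = 0.01494
ε/(3.7D) = 1.02×10^-6; √(3.17ν²L/(gD³h_f)) = 4.91×10^-5
Q = -0.965·0.01494·ln(5.009×10^-5) = 0.1427 m³/s
Check: V = 1.52 m/s, Re = 4.41×10^5, f = 0.01344, h_f = 7.39 m ≈ 7.43 m ✓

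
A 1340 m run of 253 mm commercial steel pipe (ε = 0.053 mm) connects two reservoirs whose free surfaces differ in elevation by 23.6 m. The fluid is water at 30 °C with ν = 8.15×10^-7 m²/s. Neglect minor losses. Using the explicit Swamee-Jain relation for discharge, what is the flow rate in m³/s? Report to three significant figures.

Swamee-Jain (Type II): Q = -0.965·√(gD⁵h_f/L)·ln[ε/(3.7D) + √(3.17ν²L/(gD³h_f))]
√(gD⁵h_f/L) = √(9.81·0.253⁵·23.6/1340) = 0.01338
ε/(3.7D) = 5.66×10^-5; √(3.17ν²L/(gD³h_f)) = 2.74×10^-5
Q = -0.965·0.01338·ln(8.405×10^-5) = 0.1212 m³/s
Check: V = 2.41 m/s, Re = 7.48×10^5, f = 0.01514, h_f = 23.7 m ≈ 23.6 m ✓

Q ≈ 0.121 m³/s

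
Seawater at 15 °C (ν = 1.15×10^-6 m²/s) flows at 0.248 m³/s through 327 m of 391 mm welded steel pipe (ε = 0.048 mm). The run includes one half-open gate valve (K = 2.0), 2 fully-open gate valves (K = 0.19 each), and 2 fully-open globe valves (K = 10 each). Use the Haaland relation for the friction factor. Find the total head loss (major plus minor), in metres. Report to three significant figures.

H_L ≈ 7.42 m

V = 4Q/(πD²) = 2.065 m/s; V²/2g = 0.2174 m
Re = 7.02×10^5, ε/D = 1.23×10^-4 → f = 0.01404 (Haaland)
Major: h_f = f(L/D)·V²/2g = 0.01404·836.3·0.2174 = 2.553 m
Minor: ΣK = 22.4; h_m = ΣK·V²/2g = 4.866 m
Total H_L = 2.553 + 4.866 = 7.419 m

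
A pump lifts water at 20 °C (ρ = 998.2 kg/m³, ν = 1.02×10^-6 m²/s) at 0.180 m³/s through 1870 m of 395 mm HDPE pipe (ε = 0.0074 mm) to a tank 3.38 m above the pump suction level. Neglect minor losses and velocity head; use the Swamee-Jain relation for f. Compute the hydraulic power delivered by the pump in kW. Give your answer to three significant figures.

V = 4Q/(πD²) = 1.469 m/s; Re = 5.69×10^5; ε/D = 1.87×10^-5; f = 0.01311
h_f = f(L/D)V²/2g = 6.827 m
Total head H = z + h_f = 3.38 + 6.827 = 10.21 m
P_hyd = ρgQH = 998.2·9.81·0.180·10.21 = 17.99 kW

P_hyd ≈ 18.0 kW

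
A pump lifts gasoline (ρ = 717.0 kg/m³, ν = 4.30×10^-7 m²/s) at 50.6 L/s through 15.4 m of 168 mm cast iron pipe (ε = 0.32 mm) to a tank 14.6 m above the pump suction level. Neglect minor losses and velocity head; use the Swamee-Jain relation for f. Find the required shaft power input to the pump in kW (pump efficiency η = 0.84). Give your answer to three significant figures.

V = 4Q/(πD²) = 2.283 m/s; Re = 8.92×10^5; ε/D = 0.00190; f = 0.02342
h_f = f(L/D)V²/2g = 0.5700 m
Total head H = z + h_f = 14.6 + 0.5700 = 15.17 m
P_hyd = ρgQH = 717.0·9.81·0.0506·15.17 = 5.399 kW
P_shaft = P_hyd/η = 5.399/0.84 = 6.428 kW

P_shaft ≈ 6.43 kW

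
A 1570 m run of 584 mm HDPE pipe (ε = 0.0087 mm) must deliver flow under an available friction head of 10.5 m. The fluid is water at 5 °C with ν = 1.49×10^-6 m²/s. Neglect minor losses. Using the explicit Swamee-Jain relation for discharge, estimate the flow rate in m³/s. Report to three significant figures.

Swamee-Jain (Type II): Q = -0.965·√(gD⁵h_f/L)·ln[ε/(3.7D) + √(3.17ν²L/(gD³h_f))]
√(gD⁵h_f/L) = √(9.81·0.584⁵·10.5/1570) = 0.06676
ε/(3.7D) = 4.03×10^-6; √(3.17ν²L/(gD³h_f)) = 2.32×10^-5
Q = -0.965·0.06676·ln(2.723×10^-5) = 0.6772 m³/s
Check: V = 2.53 m/s, Re = 9.91×10^5, f = 0.01198, h_f = 10.5 m ≈ 10.5 m ✓

Q ≈ 0.677 m³/s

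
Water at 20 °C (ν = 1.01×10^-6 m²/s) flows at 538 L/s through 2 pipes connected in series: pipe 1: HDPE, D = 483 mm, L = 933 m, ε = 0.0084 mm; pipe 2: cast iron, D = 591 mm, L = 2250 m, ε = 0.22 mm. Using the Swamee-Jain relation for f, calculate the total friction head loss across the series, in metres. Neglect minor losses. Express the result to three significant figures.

Pipe 1: V = 2.936 m/s, Re = 1.40×10^6, ε/D = 1.74×10^-5, f = 0.01148, h_1 = f(L/D)V²/2g = 9.744 m
Pipe 2: V = 1.961 m/s, Re = 1.15×10^6, ε/D = 3.72×10^-4, f = 0.01629, h_2 = f(L/D)V²/2g = 12.15 m
Series → Q common, losses add: H = Σh = 21.90 m

H ≈ 21.9 m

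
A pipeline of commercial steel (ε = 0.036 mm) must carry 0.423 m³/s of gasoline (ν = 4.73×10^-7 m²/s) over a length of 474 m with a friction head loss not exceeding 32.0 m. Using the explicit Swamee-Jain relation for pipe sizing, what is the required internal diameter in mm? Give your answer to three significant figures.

D ≈ 311 mm

Swamee-Jain (Type III): D = 0.66·[ε^1.25·(LQ²/(gh_f))^4.75 + ν·Q^9.4·(L/(gh_f))^5.2]^0.04
LQ²/(gh_f) = 0.2702; L/(gh_f) = 1.510
Term 1 = ε^1.25·(…)^4.75 = 5.57×10^-9; Term 2 = ν·Q^9.4·(…)^5.2 = 1.24×10^-9
D = 0.66·(5.57×10^-9 + 1.24×10^-9)^0.04 = 0.3111 m = 311 mm
Check: V = 5.57 m/s, Re = 3.66×10^6, f = 0.01282, h_f = 30.8 m ≈ 32.0 m ✓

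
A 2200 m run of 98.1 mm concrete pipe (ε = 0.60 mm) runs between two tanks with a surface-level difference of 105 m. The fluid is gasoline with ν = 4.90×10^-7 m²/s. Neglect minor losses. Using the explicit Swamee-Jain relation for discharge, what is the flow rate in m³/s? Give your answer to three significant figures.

Swamee-Jain (Type II): Q = -0.965·√(gD⁵h_f/L)·ln[ε/(3.7D) + √(3.17ν²L/(gD³h_f))]
√(gD⁵h_f/L) = √(9.81·0.0981⁵·105/2200) = 0.002062
ε/(3.7D) = 0.00165; √(3.17ν²L/(gD³h_f)) = 4.15×10^-5
Q = -0.965·0.002062·ln(0.001695) = 0.01270 m³/s
Check: V = 1.68 m/s, Re = 3.36×10^5, f = 0.03268, h_f = 105 m ≈ 105 m ✓

Q ≈ 0.0127 m³/s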